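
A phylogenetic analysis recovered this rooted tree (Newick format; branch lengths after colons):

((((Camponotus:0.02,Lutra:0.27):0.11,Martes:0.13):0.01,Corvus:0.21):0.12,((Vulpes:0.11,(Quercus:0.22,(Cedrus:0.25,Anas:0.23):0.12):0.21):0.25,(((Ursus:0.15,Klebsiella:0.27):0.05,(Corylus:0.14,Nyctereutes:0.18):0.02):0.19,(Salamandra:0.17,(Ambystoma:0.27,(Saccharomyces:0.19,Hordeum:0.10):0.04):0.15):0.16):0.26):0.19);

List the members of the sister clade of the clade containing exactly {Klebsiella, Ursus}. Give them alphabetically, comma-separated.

Corylus, Nyctereutes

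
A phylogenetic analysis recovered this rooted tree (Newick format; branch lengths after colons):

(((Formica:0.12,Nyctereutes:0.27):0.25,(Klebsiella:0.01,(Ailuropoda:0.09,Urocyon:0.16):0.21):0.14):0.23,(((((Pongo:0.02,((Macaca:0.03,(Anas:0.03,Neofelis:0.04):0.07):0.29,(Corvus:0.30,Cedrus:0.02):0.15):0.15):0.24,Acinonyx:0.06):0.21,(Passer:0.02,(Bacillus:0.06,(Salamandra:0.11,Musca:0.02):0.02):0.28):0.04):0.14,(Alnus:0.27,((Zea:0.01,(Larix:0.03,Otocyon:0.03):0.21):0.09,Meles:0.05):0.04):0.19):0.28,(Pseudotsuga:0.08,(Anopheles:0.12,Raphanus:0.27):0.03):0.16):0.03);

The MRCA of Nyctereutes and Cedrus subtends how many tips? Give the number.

The MRCA of Nyctereutes and Cedrus is the root, so the clade is the entire tree.
That clade contains 24 terminal taxa: Acinonyx, Ailuropoda, Alnus, Anas, Anopheles, Bacillus, Cedrus, Corvus, Formica, Klebsiella, Larix, Macaca, Meles, Musca, Neofelis, Nyctereutes, Otocyon, Passer, Pongo, Pseudotsuga, Raphanus, Salamandra, Urocyon, Zea.

24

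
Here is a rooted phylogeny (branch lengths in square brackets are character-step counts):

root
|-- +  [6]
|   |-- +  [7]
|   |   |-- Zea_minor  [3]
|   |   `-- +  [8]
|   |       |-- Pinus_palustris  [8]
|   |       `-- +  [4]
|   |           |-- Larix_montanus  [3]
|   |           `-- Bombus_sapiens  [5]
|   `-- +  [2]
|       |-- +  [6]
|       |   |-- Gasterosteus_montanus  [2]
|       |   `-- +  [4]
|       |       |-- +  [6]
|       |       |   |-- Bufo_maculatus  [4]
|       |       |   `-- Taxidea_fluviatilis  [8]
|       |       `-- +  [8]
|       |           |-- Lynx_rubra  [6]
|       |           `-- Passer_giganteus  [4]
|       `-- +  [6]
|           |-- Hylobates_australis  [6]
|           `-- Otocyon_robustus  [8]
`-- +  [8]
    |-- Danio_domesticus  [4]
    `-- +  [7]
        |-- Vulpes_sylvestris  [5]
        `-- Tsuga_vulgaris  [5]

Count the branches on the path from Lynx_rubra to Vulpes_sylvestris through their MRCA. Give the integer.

The MRCA of Lynx_rubra and Vulpes_sylvestris is the root of the tree.
From Lynx_rubra up to that node: 6 branches. From Vulpes_sylvestris up to the same node: 3 branches. Total: 6 + 3 = 9.

9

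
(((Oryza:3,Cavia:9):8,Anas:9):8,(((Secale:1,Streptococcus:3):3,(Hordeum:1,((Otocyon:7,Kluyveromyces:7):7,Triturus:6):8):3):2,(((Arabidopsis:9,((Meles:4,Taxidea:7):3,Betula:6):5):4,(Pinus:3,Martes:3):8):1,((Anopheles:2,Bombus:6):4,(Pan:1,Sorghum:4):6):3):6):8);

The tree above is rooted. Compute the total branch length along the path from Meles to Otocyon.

50

The path runs Meles → … → MRCA → … → Otocyon; the MRCA is the node subtending (((Secale,Streptococcus),(Hordeum,((Otocyon,Kluyveromyces),Triturus))),(((Arabidopsis,((Meles,Taxidea),Betula)),(Pinus,Martes)),((Anopheles,Bombus),(Pan,Sorghum)))).
Branch lengths along that path: 4 + 3 + 5 + 4 + 1 + 6 + 2 + 3 + 8 + 7 + 7 = 50.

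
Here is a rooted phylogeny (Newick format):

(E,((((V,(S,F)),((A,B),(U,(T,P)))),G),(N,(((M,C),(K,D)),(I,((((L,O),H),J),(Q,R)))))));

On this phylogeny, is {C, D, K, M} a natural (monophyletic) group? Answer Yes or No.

Yes

The most recent common ancestor of these taxa subtends ((M,C),(K,D)).
That clade has exactly 4 tips — every listed taxon and nothing else — so the group is monophyletic.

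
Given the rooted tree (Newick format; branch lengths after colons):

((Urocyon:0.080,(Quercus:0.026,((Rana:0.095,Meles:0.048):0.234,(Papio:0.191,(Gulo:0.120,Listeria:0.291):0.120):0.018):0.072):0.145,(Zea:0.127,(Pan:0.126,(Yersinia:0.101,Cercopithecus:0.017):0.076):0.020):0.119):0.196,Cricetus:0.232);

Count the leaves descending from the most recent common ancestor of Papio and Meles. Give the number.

5

The MRCA of Papio and Meles is the node subtending ((Rana,Meles),(Papio,(Gulo,Listeria))).
That clade contains 5 terminal taxa: Gulo, Listeria, Meles, Papio, Rana.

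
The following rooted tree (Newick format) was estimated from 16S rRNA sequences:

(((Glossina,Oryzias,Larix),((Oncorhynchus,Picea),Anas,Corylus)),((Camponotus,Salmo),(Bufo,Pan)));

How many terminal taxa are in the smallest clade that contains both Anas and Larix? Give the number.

The MRCA of Anas and Larix is the node subtending ((Glossina,Oryzias,Larix),((Oncorhynchus,Picea),Anas,Corylus)).
That clade contains 7 terminal taxa: Anas, Corylus, Glossina, Larix, Oncorhynchus, Oryzias, Picea.

7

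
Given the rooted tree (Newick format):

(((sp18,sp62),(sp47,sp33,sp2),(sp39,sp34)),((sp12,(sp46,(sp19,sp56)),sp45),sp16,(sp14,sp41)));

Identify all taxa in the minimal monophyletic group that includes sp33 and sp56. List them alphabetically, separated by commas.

sp12, sp14, sp16, sp18, sp19, sp2, sp33, sp34, sp39, sp41, sp45, sp46, sp47, sp56, sp62

Tracing sp33: it sits inside (sp47,sp33,sp2).
Tracing sp56: it sits inside (sp19,sp56).
The smallest clade enclosing both is the whole tree (their MRCA is the root), so the answer is all 15 tips in alphabetical order.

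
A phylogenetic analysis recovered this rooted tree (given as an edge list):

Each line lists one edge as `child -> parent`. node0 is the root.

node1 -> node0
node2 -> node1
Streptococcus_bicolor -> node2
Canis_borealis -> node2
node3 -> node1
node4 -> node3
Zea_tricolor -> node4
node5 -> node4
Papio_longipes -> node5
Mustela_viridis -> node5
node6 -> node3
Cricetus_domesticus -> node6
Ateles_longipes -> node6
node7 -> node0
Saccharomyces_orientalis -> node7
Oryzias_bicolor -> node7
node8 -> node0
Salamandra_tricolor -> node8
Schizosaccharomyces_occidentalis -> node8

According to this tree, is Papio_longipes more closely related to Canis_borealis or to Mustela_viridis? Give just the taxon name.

Mustela_viridis

The MRCA of Papio_longipes and Mustela_viridis subtends (Papio_longipes,Mustela_viridis) (2 taxa).
The MRCA of Papio_longipes and Canis_borealis subtends ((Streptococcus_bicolor,Canis_borealis),((Zea_tricolor,(Papio_longipes,Mustela_viridis)),(Cricetus_domesticus,Ateles_longipes))) (7 taxa).
The first is nested inside the second, so Papio_longipes shares a more recent common ancestor with Mustela_viridis.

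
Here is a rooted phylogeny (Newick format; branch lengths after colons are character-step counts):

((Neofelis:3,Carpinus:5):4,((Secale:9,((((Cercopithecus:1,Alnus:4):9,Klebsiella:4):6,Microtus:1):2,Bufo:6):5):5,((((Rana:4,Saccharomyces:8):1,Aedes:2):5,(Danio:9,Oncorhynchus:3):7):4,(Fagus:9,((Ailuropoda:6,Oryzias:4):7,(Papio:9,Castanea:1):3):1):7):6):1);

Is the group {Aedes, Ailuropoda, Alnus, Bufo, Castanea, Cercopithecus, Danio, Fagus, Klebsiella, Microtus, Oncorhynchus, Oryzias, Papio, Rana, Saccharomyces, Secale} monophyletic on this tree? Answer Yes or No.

The most recent common ancestor of these taxa subtends ((Secale,((((Cercopithecus,Alnus),Klebsiella),Microtus),Bufo)),((((Rana,Saccharomyces),Aedes),(Danio,Oncorhynchus)),(Fagus,((Ailuropoda,Oryzias),(Papio,Castanea))))).
That clade has exactly 16 tips — every listed taxon and nothing else — so the group is monophyletic.

Yes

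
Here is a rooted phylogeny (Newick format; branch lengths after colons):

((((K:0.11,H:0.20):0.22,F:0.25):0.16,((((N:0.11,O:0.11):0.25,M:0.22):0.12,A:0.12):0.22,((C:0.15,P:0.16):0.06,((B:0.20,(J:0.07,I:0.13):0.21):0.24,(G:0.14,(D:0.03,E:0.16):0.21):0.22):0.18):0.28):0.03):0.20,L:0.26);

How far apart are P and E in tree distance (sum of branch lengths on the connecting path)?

0.99

The path runs P → … → MRCA → … → E; the MRCA is the node subtending ((C,P),((B,(J,I)),(G,(D,E)))).
Branch lengths along that path: 0.16 + 0.06 + 0.18 + 0.22 + 0.21 + 0.16 = 0.99.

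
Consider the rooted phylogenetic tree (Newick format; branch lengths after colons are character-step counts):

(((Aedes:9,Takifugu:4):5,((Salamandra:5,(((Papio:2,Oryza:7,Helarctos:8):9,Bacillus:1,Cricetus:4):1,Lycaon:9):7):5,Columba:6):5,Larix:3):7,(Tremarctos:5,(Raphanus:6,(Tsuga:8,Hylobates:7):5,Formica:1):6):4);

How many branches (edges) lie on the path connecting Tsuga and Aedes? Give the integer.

7

The MRCA of Tsuga and Aedes is the root of the tree.
From Tsuga up to that node: 4 branches. From Aedes up to the same node: 3 branches. Total: 4 + 3 = 7.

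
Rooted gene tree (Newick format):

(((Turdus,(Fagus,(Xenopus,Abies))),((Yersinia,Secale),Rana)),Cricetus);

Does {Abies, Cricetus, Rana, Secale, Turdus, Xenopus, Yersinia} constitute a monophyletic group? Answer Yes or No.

No

The MRCA of the listed taxa is the root, so the smallest clade containing them is the whole tree.
That clade also contains Fagus, which is not in the proposed group, so the group is not monophyletic.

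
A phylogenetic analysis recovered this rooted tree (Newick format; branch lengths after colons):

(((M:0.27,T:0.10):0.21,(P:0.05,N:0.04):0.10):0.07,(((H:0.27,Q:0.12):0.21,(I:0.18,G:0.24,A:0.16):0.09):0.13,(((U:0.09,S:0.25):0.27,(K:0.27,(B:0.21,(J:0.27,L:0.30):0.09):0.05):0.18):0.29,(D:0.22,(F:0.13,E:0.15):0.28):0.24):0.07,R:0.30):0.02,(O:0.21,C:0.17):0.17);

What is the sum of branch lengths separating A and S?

The path runs A → … → MRCA → … → S; the MRCA is the node subtending (((H,Q),(I,G,A)),(((U,S),(K,(B,(J,L)))),(D,(F,E))),R).
Branch lengths along that path: 0.16 + 0.09 + 0.13 + 0.07 + 0.29 + 0.27 + 0.25 = 1.26.

1.26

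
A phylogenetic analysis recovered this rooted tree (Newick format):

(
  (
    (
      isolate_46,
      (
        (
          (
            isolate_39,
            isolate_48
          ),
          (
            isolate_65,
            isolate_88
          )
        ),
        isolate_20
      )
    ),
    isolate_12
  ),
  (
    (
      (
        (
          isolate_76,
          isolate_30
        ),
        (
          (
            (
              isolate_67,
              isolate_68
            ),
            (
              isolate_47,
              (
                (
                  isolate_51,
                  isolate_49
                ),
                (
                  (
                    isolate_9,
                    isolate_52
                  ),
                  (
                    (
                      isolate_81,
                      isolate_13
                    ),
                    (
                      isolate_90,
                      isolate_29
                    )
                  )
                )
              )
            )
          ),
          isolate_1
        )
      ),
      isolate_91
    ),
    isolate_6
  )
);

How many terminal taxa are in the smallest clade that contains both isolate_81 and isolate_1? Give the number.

The MRCA of isolate_81 and isolate_1 is the node subtending (((isolate_67,isolate_68),(isolate_47,((isolate_51,isolate_49),((isolate_9,isolate_52),((isolate_81,isolate_13),(isolate_90,isolate_29)))))),isolate_1).
That clade contains 12 terminal taxa: isolate_1, isolate_13, isolate_29, isolate_47, isolate_49, isolate_51, isolate_52, isolate_67, isolate_68, isolate_81, isolate_9, isolate_90.

12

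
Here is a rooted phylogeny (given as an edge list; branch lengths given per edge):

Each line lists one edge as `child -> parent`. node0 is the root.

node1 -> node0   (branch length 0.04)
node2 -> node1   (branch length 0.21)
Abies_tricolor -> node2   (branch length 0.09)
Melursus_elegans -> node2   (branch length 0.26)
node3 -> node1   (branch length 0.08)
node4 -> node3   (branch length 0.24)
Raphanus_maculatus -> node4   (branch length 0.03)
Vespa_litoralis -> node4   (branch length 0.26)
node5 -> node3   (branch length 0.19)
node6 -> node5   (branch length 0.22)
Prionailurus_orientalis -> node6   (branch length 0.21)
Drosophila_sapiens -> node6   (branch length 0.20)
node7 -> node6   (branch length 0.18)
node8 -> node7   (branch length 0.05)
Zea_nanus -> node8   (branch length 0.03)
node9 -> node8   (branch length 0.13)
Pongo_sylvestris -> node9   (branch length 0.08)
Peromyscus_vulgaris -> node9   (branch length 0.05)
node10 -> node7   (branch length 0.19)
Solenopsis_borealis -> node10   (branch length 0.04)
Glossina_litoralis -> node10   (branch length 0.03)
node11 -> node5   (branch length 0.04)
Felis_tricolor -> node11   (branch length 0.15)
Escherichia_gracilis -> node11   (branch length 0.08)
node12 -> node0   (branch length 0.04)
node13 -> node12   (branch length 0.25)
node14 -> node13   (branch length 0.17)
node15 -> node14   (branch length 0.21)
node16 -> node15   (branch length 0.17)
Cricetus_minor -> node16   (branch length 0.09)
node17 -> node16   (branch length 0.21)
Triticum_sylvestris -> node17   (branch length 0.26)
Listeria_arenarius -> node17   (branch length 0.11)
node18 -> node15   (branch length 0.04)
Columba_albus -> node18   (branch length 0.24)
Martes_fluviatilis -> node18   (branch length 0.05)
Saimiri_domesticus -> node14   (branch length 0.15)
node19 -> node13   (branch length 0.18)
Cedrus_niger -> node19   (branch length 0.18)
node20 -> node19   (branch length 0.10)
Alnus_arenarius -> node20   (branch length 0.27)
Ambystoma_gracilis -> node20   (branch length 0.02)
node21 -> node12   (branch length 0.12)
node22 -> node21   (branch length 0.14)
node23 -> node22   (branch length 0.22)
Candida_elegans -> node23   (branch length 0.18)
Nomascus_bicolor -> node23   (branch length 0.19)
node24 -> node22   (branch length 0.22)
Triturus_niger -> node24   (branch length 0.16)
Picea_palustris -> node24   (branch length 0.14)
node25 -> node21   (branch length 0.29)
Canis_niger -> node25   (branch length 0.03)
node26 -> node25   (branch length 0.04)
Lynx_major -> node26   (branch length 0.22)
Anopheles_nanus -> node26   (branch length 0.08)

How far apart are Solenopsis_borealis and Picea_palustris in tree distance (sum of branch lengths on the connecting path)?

1.60

The path runs Solenopsis_borealis → … → MRCA → … → Picea_palustris; the MRCA is the root of the tree.
Branch lengths along that path: 0.04 + 0.19 + 0.18 + 0.22 + 0.19 + 0.08 + 0.04 + 0.04 + 0.12 + 0.14 + 0.22 + 0.14 = 1.60.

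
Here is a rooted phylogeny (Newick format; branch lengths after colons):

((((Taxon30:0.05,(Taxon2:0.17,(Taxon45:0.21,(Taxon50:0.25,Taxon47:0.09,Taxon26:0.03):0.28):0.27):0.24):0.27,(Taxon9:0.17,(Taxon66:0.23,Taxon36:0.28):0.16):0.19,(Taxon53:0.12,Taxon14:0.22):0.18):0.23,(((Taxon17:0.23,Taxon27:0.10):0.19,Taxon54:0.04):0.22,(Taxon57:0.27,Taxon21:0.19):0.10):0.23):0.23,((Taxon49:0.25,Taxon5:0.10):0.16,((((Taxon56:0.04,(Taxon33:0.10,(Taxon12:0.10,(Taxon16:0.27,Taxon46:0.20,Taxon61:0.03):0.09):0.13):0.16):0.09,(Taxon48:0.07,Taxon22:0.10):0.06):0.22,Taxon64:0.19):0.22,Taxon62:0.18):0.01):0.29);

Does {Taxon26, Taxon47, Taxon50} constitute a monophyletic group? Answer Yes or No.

The most recent common ancestor of these taxa subtends (Taxon50,Taxon47,Taxon26).
That clade has exactly 3 tips — every listed taxon and nothing else — so the group is monophyletic.

Yes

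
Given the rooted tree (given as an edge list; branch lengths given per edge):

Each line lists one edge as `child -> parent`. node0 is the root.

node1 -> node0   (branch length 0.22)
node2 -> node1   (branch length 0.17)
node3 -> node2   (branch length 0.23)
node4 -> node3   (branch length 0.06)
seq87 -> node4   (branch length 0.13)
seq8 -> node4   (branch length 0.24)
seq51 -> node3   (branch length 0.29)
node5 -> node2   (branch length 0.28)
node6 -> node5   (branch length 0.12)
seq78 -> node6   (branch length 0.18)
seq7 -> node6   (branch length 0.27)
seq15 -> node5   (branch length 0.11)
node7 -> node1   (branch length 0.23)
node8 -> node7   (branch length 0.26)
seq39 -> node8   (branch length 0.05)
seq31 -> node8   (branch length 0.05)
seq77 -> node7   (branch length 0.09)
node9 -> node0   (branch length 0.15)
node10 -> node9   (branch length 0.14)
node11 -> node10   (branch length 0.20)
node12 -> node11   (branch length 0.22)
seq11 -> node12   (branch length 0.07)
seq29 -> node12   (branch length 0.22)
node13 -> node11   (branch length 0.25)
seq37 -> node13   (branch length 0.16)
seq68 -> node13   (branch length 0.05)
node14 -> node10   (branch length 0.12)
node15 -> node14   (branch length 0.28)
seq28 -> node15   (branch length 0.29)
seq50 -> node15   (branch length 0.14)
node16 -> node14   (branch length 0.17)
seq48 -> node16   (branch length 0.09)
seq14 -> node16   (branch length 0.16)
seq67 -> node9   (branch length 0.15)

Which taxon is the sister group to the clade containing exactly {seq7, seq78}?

seq15

The clade containing exactly {seq7, seq78} attaches to the tree at the node subtending ((seq78,seq7),seq15).
The other lineage descending from that same node — the sister group — is the single tip seq15.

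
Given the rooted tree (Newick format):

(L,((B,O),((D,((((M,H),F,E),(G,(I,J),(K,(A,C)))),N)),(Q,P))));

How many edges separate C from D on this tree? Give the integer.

The MRCA of C and D is the node subtending (D,((((M,H),F,E),(G,(I,J),(K,(A,C)))),N)).
From C up to that node: 6 branches. From D up to the same node: 1 branch. Total: 6 + 1 = 7.

7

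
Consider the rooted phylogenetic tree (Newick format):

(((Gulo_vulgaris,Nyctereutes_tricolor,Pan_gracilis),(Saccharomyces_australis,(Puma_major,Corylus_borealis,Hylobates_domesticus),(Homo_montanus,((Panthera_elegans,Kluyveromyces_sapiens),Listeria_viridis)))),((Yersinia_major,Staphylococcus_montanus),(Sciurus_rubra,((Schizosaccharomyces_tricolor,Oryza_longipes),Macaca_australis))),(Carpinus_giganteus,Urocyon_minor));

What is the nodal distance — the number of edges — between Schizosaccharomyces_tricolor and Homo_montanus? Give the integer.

The MRCA of Schizosaccharomyces_tricolor and Homo_montanus is the root of the tree.
From Schizosaccharomyces_tricolor up to that node: 5 branches. From Homo_montanus up to the same node: 4 branches. Total: 5 + 4 = 9.

9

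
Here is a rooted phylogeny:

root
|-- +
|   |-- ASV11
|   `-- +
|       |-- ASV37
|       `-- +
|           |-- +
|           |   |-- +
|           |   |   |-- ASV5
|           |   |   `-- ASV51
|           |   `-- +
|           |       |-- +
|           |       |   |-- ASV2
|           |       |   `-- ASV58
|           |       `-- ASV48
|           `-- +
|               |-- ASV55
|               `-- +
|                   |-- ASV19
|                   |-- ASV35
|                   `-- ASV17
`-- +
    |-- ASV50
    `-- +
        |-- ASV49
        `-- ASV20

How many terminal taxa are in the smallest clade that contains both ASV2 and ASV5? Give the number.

5

The MRCA of ASV2 and ASV5 is the node subtending ((ASV5,ASV51),((ASV2,ASV58),ASV48)).
That clade contains 5 terminal taxa: ASV2, ASV48, ASV5, ASV51, ASV58.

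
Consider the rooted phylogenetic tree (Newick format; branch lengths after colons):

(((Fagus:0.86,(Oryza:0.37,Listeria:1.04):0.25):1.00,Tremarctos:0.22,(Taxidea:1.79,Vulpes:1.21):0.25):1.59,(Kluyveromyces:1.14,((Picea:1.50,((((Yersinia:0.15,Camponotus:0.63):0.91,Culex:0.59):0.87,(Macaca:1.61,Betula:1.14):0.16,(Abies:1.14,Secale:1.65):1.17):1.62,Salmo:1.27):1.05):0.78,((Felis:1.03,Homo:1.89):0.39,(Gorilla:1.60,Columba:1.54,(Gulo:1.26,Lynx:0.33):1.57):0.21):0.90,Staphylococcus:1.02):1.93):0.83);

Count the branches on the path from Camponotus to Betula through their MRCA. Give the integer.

5

The MRCA of Camponotus and Betula is the node subtending (((Yersinia,Camponotus),Culex),(Macaca,Betula),(Abies,Secale)).
From Camponotus up to that node: 3 branches. From Betula up to the same node: 2 branches. Total: 3 + 2 = 5.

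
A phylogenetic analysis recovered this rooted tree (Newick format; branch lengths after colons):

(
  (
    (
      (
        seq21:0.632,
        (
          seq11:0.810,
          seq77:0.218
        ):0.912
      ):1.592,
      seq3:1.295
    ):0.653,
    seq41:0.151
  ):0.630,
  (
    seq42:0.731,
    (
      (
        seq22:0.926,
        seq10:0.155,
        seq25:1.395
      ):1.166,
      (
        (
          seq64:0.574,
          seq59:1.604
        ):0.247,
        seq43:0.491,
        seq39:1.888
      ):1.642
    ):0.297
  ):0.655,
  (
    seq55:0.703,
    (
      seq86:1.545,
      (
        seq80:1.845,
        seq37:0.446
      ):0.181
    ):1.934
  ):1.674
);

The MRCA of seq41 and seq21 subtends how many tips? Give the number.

The MRCA of seq41 and seq21 is the node subtending (((seq21,(seq11,seq77)),seq3),seq41).
That clade contains 5 terminal taxa: seq11, seq21, seq3, seq41, seq77.

5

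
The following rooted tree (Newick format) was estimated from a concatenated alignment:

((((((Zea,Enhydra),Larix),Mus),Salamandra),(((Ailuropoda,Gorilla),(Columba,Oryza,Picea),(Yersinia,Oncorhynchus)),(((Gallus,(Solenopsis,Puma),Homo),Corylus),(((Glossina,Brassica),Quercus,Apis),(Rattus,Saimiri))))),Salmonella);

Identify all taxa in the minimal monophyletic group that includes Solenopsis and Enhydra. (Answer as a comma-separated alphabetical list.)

Tracing Solenopsis: it sits inside (Solenopsis,Puma).
Tracing Enhydra: it sits inside (Zea,Enhydra).
The smallest clade enclosing both is (((((Zea,Enhydra),Larix),Mus),Salamandra),(((Ailuropoda,Gorilla),(Columba,Oryza,Picea),(Yersinia,Oncorhynchus)),(((Gallus,(Solenopsis,Puma),Homo),Corylus),(((Glossina,Brassica),Quercus,Apis),(Rattus,Saimiri))))); the answer is its 23 terminal taxa in alphabetical order.

Ailuropoda, Apis, Brassica, Columba, Corylus, Enhydra, Gallus, Glossina, Gorilla, Homo, Larix, Mus, Oncorhynchus, Oryza, Picea, Puma, Quercus, Rattus, Saimiri, Salamandra, Solenopsis, Yersinia, Zea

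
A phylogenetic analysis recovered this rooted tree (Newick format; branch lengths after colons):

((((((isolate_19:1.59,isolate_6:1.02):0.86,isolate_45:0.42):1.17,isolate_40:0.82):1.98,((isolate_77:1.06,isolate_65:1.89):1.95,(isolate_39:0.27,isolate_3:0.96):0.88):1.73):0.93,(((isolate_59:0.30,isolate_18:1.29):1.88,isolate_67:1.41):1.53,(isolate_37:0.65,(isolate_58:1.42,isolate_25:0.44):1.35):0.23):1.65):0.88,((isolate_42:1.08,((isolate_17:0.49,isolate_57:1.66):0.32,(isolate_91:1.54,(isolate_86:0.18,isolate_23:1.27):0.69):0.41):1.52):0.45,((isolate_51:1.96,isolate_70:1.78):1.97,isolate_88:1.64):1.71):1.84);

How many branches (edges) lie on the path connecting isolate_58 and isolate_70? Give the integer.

9

The MRCA of isolate_58 and isolate_70 is the root of the tree.
From isolate_58 up to that node: 5 branches. From isolate_70 up to the same node: 4 branches. Total: 5 + 4 = 9.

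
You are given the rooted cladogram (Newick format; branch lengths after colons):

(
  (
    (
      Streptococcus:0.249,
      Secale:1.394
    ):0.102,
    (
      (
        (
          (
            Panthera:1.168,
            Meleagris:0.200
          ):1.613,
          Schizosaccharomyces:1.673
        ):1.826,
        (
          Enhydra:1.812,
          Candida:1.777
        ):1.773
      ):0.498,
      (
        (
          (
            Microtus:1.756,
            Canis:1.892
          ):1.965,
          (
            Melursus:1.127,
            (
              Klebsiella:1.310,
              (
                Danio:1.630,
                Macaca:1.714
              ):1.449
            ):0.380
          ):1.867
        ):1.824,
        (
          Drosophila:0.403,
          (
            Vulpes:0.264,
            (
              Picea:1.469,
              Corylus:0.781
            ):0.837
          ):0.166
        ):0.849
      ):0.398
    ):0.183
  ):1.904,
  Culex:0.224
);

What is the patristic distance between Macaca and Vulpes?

The path runs Macaca → … → MRCA → … → Vulpes; the MRCA is the node subtending (((Microtus,Canis),(Melursus,(Klebsiella,(Danio,Macaca)))),(Drosophila,(Vulpes,(Picea,Corylus)))).
Branch lengths along that path: 1.714 + 1.449 + 0.380 + 1.867 + 1.824 + 0.849 + 0.166 + 0.264 = 8.513.

8.513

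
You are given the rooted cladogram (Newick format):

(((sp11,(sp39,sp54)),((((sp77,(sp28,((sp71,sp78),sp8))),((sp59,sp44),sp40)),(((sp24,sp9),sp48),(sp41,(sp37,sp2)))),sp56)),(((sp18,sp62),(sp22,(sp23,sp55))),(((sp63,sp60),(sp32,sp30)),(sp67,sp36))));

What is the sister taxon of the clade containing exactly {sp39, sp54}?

sp11

The clade containing exactly {sp39, sp54} attaches to the tree at the node subtending (sp11,(sp39,sp54)).
The other lineage descending from that same node — the sister group — is the single tip sp11.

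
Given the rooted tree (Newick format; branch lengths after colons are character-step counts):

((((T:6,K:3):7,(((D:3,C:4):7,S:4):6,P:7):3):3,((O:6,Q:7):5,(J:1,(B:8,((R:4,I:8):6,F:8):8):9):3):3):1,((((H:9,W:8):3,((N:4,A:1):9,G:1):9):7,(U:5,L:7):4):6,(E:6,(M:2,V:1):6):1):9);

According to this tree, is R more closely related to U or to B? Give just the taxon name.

B

The MRCA of R and B subtends (B,((R,I),F)) (4 taxa).
The MRCA of R and U is the root, subtending the entire tree (23 taxa).
The first is nested inside the second, so R shares a more recent common ancestor with B.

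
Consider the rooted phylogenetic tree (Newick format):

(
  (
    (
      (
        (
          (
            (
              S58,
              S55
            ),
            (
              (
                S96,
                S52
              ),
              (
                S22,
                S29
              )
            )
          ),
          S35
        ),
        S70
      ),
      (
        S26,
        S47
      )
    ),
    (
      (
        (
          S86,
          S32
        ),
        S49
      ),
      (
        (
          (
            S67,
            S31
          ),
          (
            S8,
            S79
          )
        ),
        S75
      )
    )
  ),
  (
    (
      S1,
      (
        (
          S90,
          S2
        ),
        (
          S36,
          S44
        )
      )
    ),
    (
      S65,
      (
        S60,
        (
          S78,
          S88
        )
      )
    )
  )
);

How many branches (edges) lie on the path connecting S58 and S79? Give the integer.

11

The MRCA of S58 and S79 is the node subtending ((((((S58,S55),((S96,S52),(S22,S29))),S35),S70),(S26,S47)),(((S86,S32),S49),(((S67,S31),(S8,S79)),S75))).
From S58 up to that node: 6 branches. From S79 up to the same node: 5 branches. Total: 6 + 5 = 11.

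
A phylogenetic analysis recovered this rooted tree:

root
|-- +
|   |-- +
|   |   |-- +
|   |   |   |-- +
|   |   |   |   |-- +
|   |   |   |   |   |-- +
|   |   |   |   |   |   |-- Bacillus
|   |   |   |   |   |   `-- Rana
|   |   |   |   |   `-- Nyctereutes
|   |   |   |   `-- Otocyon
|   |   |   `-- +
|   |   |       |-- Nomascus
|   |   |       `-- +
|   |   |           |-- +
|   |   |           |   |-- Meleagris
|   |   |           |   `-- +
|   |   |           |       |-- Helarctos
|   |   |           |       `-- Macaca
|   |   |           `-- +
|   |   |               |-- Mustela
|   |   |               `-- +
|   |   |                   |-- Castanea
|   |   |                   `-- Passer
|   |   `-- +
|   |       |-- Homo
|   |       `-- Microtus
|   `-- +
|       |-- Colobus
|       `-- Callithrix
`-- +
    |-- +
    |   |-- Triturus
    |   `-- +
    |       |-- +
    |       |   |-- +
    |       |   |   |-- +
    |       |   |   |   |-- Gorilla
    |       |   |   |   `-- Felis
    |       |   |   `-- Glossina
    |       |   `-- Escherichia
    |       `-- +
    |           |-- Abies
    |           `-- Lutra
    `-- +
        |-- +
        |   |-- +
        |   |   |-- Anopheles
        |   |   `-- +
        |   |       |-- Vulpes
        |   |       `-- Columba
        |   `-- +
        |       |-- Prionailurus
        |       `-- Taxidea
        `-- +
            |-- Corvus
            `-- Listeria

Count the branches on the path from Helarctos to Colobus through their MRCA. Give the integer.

9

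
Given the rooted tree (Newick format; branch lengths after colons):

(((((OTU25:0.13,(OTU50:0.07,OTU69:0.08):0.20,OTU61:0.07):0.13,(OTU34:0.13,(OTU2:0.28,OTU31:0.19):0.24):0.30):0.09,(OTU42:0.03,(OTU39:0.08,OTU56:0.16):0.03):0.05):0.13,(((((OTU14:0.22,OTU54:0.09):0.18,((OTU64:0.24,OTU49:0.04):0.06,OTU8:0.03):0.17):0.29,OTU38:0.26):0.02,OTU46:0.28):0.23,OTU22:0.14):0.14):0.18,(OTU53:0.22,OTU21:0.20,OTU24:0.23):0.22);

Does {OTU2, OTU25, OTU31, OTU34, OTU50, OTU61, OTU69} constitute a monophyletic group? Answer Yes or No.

Yes

The most recent common ancestor of these taxa subtends ((OTU25,(OTU50,OTU69),OTU61),(OTU34,(OTU2,OTU31))).
That clade has exactly 7 tips — every listed taxon and nothing else — so the group is monophyletic.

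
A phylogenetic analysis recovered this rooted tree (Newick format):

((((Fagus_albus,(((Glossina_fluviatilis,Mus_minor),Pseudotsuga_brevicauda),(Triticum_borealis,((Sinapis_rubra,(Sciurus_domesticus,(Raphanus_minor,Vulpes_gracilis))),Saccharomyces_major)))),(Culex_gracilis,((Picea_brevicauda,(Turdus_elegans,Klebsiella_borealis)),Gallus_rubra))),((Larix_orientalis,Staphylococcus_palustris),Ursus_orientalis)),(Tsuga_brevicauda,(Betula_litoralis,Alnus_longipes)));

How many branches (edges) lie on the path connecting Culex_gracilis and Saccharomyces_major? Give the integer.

The MRCA of Culex_gracilis and Saccharomyces_major is the node subtending ((Fagus_albus,(((Glossina_fluviatilis,Mus_minor),Pseudotsuga_brevicauda),(Triticum_borealis,((Sinapis_rubra,(Sciurus_domesticus,(Raphanus_minor,Vulpes_gracilis))),Saccharomyces_major)))),(Culex_gracilis,((Picea_brevicauda,(Turdus_elegans,Klebsiella_borealis)),Gallus_rubra))).
From Culex_gracilis up to that node: 2 branches. From Saccharomyces_major up to the same node: 5 branches. Total: 2 + 5 = 7.

7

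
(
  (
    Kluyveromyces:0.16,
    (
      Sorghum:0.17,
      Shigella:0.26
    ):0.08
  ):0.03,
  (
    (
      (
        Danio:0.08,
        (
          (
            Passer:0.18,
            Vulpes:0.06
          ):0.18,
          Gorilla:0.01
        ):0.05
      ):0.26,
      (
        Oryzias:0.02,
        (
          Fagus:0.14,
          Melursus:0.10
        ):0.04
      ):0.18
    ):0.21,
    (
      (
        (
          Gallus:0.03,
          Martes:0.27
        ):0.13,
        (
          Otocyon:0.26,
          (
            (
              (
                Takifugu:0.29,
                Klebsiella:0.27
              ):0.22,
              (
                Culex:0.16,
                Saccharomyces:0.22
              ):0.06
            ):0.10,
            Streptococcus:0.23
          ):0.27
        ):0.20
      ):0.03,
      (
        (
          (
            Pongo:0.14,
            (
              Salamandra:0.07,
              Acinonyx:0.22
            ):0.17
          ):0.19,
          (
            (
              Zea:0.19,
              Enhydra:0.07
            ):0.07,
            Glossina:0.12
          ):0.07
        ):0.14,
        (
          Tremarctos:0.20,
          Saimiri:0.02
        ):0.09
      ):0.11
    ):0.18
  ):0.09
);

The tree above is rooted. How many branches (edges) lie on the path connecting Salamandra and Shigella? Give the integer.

10

The MRCA of Salamandra and Shigella is the root of the tree.
From Salamandra up to that node: 7 branches. From Shigella up to the same node: 3 branches. Total: 7 + 3 = 10.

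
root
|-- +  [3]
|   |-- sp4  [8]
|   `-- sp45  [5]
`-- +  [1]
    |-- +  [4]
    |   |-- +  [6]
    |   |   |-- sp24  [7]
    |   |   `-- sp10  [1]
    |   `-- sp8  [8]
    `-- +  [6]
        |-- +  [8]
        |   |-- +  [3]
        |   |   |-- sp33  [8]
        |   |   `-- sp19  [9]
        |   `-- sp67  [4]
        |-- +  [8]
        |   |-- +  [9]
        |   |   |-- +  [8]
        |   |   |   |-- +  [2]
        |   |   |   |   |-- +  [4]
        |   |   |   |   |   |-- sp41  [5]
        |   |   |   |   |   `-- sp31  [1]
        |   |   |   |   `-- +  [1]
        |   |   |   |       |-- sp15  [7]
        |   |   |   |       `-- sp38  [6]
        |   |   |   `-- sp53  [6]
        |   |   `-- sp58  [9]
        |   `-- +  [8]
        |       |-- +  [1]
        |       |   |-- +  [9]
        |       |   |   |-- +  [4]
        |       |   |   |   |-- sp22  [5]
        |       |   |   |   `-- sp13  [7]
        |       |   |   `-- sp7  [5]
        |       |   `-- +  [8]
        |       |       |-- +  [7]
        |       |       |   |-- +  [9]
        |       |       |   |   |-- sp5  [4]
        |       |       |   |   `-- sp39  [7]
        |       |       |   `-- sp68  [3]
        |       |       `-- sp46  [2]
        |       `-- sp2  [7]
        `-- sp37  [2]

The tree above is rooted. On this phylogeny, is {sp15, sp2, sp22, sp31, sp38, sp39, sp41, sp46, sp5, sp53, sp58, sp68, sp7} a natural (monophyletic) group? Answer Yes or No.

The MRCA of the listed taxa subtends (((((sp41,sp31),(sp15,sp38)),sp53),sp58),((((sp22,sp13),sp7),(((sp5,sp39),sp68),sp46)),sp2)).
That clade also contains sp13, which is not in the proposed group, so the group is not monophyletic.

No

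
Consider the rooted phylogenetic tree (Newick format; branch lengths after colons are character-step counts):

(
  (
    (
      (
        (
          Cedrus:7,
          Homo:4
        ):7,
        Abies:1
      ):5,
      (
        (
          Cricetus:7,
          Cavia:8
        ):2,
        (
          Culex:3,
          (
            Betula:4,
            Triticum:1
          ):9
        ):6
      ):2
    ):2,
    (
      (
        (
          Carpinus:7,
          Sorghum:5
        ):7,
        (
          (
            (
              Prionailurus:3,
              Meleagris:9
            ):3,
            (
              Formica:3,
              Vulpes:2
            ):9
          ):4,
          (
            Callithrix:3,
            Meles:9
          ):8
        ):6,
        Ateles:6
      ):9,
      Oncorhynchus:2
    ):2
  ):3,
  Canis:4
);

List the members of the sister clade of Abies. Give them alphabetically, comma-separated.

Abies attaches to the tree at the node subtending ((Cedrus,Homo),Abies).
The other lineage descending from that same node — the sister group — is (Cedrus,Homo); its 2 tips in alphabetical order are the answer.

Cedrus, Homo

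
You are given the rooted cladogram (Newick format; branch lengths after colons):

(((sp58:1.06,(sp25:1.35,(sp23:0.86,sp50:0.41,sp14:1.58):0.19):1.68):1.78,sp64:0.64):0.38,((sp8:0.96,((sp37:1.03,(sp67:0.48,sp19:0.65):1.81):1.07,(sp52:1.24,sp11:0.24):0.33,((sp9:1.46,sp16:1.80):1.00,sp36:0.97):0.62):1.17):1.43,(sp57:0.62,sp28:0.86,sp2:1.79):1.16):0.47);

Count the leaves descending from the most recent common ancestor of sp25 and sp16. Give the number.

The MRCA of sp25 and sp16 is the root, so the clade is the entire tree.
That clade contains 18 terminal taxa: sp11, sp14, sp16, sp19, sp2, sp23, sp25, sp28, sp36, sp37, sp50, sp52, sp57, sp58, sp64, sp67, sp8, sp9.

18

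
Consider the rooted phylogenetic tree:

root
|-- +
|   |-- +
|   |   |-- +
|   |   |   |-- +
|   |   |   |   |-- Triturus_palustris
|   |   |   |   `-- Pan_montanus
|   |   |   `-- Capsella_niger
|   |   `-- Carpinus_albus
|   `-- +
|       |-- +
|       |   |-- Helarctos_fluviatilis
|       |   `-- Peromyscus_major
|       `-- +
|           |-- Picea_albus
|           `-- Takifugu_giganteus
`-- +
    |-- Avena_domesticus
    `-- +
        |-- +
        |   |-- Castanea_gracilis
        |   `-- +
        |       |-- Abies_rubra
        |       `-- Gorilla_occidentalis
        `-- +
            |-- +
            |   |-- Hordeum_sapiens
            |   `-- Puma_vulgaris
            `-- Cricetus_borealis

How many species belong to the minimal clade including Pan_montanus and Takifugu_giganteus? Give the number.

8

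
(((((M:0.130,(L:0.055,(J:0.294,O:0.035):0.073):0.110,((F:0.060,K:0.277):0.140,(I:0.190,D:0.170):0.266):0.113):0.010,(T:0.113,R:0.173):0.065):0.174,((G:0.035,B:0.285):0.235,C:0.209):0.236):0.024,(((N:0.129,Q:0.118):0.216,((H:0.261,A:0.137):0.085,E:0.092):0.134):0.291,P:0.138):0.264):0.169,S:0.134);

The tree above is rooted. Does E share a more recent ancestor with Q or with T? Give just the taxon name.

Q

The MRCA of E and Q subtends ((N,Q),((H,A),E)) (5 taxa).
The MRCA of E and T subtends ((((M,(L,(J,O)),((F,K),(I,D))),(T,R)),((G,B),C)),(((N,Q),((H,A),E)),P)) (19 taxa).
The first is nested inside the second, so E shares a more recent common ancestor with Q.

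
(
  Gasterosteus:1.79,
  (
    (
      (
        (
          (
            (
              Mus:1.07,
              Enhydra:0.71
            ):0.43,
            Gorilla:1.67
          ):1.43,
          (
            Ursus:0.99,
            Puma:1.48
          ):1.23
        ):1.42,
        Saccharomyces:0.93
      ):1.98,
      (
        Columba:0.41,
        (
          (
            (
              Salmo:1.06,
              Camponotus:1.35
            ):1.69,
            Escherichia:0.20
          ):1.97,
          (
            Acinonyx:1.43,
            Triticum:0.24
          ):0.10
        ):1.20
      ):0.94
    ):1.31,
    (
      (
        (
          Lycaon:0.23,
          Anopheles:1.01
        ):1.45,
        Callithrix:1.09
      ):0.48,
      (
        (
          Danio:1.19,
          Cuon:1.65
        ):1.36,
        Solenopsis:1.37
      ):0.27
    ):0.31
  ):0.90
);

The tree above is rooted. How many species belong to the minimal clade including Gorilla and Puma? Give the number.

The MRCA of Gorilla and Puma is the node subtending (((Mus,Enhydra),Gorilla),(Ursus,Puma)).
That clade contains 5 terminal taxa: Enhydra, Gorilla, Mus, Puma, Ursus.

5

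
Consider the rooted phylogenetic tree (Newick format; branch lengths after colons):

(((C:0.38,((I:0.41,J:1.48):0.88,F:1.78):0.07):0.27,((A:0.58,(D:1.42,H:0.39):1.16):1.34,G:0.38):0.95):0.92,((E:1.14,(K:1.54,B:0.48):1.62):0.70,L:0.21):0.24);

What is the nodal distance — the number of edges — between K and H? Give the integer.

9

The MRCA of K and H is the root of the tree.
From K up to that node: 4 branches. From H up to the same node: 5 branches. Total: 4 + 5 = 9.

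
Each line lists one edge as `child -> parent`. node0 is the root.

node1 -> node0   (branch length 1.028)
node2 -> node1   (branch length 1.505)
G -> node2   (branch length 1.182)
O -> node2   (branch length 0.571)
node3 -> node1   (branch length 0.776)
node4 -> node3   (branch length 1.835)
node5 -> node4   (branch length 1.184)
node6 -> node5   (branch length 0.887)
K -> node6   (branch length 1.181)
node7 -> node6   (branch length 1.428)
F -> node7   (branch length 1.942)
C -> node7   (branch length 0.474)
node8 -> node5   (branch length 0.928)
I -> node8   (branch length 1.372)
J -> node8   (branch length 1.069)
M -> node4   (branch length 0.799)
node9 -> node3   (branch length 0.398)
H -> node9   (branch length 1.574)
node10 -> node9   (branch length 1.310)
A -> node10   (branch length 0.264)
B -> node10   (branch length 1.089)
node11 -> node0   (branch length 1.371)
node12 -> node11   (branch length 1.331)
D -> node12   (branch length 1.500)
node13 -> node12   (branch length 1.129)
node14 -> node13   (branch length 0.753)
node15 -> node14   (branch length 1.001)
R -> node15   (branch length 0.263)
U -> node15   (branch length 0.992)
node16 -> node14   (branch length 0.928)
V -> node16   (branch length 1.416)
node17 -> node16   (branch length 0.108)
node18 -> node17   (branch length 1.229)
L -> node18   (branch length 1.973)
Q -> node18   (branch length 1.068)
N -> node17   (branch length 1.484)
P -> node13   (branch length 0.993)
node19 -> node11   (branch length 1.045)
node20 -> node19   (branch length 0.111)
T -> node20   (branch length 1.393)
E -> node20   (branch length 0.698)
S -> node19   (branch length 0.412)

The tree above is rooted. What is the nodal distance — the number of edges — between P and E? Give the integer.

The MRCA of P and E is the node subtending ((D,(((R,U),(V,((L,Q),N))),P)),((T,E),S)).
From P up to that node: 3 branches. From E up to the same node: 3 branches. Total: 3 + 3 = 6.

6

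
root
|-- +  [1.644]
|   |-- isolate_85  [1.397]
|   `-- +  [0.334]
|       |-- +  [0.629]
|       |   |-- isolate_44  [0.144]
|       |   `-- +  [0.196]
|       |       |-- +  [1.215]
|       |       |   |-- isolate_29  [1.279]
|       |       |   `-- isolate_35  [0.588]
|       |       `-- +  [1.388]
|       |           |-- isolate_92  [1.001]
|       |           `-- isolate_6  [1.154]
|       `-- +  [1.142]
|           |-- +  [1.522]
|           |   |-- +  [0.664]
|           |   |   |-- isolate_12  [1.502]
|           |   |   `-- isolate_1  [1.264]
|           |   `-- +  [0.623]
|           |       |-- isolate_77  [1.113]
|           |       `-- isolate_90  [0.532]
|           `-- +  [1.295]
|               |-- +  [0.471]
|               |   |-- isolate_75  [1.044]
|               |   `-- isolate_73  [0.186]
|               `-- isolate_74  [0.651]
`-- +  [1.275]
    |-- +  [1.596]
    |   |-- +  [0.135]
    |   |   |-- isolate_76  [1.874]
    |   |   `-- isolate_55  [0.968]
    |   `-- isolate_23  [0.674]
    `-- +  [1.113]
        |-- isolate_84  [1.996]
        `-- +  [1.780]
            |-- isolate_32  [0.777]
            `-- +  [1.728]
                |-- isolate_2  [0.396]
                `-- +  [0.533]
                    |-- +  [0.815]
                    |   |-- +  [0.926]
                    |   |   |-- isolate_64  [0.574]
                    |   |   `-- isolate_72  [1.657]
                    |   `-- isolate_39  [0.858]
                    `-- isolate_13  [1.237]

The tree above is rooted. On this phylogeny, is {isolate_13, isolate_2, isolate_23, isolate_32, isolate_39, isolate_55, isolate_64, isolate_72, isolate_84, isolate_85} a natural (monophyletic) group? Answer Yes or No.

The MRCA of the listed taxa is the root, so the smallest clade containing them is the whole tree.
That clade also contains isolate_1, isolate_12, isolate_29, isolate_35, isolate_44, isolate_6, isolate_73, isolate_74, isolate_75, isolate_76, isolate_77, isolate_90, isolate_92, which are not in the proposed group, so the group is not monophyletic.

No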